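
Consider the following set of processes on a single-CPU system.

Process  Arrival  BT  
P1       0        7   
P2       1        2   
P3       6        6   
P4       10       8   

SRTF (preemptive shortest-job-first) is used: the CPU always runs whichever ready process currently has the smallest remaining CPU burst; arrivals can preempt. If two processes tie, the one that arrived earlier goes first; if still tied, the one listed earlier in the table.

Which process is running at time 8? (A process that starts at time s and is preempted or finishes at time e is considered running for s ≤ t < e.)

Timeline: | P1 0-1 | P2 1-3 | P1 3-9 | P3 9-15 | P4 15-23 |
Completion: P1=9  P2=3  P3=15  P4=23

P1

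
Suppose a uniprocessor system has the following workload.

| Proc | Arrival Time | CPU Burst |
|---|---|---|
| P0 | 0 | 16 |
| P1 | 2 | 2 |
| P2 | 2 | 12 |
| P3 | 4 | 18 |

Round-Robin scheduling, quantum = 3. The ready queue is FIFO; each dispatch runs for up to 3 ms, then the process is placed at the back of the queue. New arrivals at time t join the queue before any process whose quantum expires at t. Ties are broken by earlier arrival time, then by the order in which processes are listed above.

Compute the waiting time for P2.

21

Timeline: | P0 0-3 | P1 3-5 | P2 5-8 | P0 8-11 | P3 11-14 | P2 14-17 | P0 17-20 | P3 20-23 | P2 23-26 | P0 26-29 | P3 29-32 | P2 32-35 | P0 35-38 | P3 38-41 | P0 41-42 | P3 42-48 |
Completion: P0=42  P1=5  P2=35  P3=48
Waiting(P2) = turnaround − burst = 33 − 12 = 21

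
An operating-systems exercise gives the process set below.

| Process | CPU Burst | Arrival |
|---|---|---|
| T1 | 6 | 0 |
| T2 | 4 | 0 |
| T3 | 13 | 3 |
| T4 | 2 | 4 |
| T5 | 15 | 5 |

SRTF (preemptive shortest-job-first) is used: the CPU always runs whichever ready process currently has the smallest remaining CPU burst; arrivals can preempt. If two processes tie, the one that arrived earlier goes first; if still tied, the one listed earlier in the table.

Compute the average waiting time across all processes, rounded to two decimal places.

7.00

Timeline: | T2 0-4 | T4 4-6 | T1 6-12 | T3 12-25 | T5 25-40 |
Completion: T1=12  T2=4  T3=25  T4=6  T5=40
Waiting times: T1=6, T2=0, T3=9, T4=0, T5=20
Average waiting = (6+0+9+0+20) / 5 = 35/5 = 7.00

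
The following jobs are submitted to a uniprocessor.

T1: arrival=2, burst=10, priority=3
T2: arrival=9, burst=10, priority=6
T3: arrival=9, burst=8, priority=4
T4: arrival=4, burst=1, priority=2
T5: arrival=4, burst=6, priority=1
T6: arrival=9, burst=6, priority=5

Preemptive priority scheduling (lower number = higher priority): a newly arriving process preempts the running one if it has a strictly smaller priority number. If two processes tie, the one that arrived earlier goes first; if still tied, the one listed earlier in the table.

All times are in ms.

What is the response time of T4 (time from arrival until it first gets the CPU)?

Gantt: | idle 0-2 | T1 2-4 | T5 4-10 | T4 10-11 | T1 11-19 | T3 19-27 | T6 27-33 | T2 33-43 |
Completion: T1=19  T2=43  T3=27  T4=11  T5=10  T6=33
Turnaround (C−A): T1=17  T2=34  T3=18  T4=7  T5=6  T6=24
Response(T4) = first start − arrival = 10 − 4 = 6

6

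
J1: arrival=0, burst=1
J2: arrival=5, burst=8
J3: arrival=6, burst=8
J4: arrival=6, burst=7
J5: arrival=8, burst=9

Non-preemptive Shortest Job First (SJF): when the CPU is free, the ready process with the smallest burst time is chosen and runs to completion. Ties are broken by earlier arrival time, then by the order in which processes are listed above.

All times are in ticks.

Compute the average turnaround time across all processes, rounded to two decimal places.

14.80

Gantt: | J1 0-1 | idle 1-5 | J2 5-13 | J4 13-20 | J3 20-28 | J5 28-37 |
Completion: J1=1  J2=13  J3=28  J4=20  J5=37
Turnaround (C−A): J1=1  J2=8  J3=22  J4=14  J5=29
Turnaround times: J1=1, J2=8, J3=22, J4=14, J5=29
Average turnaround = (1+8+22+14+29) / 5 = 74/5 = 14.80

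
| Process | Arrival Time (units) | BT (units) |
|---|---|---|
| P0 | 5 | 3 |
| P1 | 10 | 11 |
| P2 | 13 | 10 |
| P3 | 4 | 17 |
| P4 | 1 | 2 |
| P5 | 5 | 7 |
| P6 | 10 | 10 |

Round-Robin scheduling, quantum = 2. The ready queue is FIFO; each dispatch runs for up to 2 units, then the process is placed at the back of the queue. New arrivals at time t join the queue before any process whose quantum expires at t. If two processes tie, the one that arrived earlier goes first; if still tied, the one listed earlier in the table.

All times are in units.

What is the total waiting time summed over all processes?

179

Schedule: | idle 0-1 | P4 1-3 | idle 3-4 | P3 4-6 | P0 6-8 | P5 8-10 | P3 10-12 | P0 12-13 | P1 13-15 | P6 15-17 | P5 17-19 | P3 19-21 | P2 21-23 | P1 23-25 | P6 25-27 | P5 27-29 | P3 29-31 | P2 31-33 | P1 33-35 | P6 35-37 | P5 37-38 | P3 38-40 | P2 40-42 | P1 42-44 | P6 44-46 | P3 46-48 | P2 48-50 | P1 50-52 | P6 52-54 | P3 54-56 | P2 56-58 | P1 58-59 | P3 59-62 |
Completion: P0=13  P1=59  P2=58  P3=62  P4=3  P5=38  P6=54
Turnaround (C−A): P0=8  P1=49  P2=45  P3=58  P4=2  P5=33  P6=44
Waiting = turnaround − burst: P0=5, P1=38, P2=35, P3=41, P4=0, P5=26, P6=34
Total waiting = 5 + 38 + 35 + 41 + 0 + 26 + 34 = 179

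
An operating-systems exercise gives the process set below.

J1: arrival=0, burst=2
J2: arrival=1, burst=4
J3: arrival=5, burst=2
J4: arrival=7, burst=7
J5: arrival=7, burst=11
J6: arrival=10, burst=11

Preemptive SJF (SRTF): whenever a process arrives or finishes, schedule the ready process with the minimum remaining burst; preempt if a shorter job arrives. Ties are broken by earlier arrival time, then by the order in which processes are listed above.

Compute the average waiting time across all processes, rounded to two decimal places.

Schedule: | J1 0-2 | J2 2-6 | J3 6-8 | J4 8-15 | J5 15-26 | J6 26-37 |
Completion: J1=2  J2=6  J3=8  J4=15  J5=26  J6=37
Turnaround (C−A): J1=2  J2=5  J3=3  J4=8  J5=19  J6=27
Waiting times: J1=0, J2=1, J3=1, J4=1, J5=8, J6=16
Average waiting = (0+1+1+1+8+16) / 6 = 27/6 = 4.50

4.50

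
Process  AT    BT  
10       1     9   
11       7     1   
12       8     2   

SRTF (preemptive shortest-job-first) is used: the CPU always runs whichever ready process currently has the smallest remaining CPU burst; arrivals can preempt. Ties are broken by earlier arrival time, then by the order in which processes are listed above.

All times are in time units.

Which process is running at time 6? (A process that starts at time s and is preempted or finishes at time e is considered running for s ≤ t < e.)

Gantt: | idle 0-1 | 10 1-7 | 11 7-8 | 12 8-10 | 10 10-13 |
Completion: 10=13  11=8  12=10

10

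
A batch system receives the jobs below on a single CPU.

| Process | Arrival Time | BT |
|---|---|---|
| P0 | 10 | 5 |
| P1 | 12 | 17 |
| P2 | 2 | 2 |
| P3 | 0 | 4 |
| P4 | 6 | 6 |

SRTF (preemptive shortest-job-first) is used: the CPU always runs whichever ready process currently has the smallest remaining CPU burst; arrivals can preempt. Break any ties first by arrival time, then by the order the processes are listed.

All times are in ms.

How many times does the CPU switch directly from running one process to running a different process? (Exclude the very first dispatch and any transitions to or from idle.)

Timeline: | P3 0-4 | P2 4-6 | P4 6-12 | P0 12-17 | P1 17-34 |
Completion: P0=17  P1=34  P2=6  P3=4  P4=12

4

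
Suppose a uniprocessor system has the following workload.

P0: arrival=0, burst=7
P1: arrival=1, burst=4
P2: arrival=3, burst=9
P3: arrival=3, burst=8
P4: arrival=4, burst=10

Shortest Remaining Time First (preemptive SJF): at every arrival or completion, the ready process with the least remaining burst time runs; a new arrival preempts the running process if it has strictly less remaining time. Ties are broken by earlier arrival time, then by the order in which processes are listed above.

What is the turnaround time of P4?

34

Schedule: | P0 0-1 | P1 1-5 | P0 5-11 | P3 11-19 | P2 19-28 | P4 28-38 |
Completion: P0=11  P1=5  P2=28  P3=19  P4=38
Turnaround(P4) = completion − arrival = 38 − 4 = 34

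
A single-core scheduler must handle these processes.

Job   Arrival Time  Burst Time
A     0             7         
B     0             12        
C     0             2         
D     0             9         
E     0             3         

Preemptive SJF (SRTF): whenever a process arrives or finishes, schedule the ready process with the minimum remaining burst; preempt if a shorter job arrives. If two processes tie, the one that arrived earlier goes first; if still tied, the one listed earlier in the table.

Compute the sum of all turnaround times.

73

Schedule: | C 0-2 | E 2-5 | A 5-12 | D 12-21 | B 21-33 |
Completion: A=12  B=33  C=2  D=21  E=5
Turnaround (C−A): A=12  B=33  C=2  D=21  E=5
Turnaround = completion − arrival: A=12, B=33, C=2, D=21, E=5
Total turnaround = 12 + 33 + 2 + 21 + 5 = 73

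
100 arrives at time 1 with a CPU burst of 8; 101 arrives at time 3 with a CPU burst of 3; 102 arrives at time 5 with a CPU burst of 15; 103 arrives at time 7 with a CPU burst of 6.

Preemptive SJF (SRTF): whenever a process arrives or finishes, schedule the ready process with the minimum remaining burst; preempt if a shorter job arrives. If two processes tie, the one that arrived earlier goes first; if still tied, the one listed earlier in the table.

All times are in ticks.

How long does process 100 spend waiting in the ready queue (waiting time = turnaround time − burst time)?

Gantt: | idle 0-1 | 100 1-3 | 101 3-6 | 100 6-12 | 103 12-18 | 102 18-33 |
Completion: 100=12  101=6  102=33  103=18
Turnaround (C−A): 100=11  101=3  102=28  103=11
Waiting(100) = turnaround − burst = 11 − 8 = 3

3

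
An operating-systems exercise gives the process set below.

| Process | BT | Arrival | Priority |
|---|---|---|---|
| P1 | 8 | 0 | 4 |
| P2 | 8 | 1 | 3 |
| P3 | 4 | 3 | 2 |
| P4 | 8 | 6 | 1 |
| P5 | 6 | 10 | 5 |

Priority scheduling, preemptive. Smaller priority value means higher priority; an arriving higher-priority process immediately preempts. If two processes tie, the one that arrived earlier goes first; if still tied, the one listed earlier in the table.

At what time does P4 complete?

14

Schedule: | P1 0-1 | P2 1-3 | P3 3-6 | P4 6-14 | P3 14-15 | P2 15-21 | P1 21-28 | P5 28-34 |
Completion: P1=28  P2=21  P3=15  P4=14  P5=34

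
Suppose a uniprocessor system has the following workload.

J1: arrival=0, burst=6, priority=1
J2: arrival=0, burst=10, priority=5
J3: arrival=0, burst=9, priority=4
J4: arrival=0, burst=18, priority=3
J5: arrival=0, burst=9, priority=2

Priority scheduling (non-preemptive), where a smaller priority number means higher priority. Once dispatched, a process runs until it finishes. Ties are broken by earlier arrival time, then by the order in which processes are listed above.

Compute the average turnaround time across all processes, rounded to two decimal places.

Schedule: | J1 0-6 | J5 6-15 | J4 15-33 | J3 33-42 | J2 42-52 |
Completion: J1=6  J2=52  J3=42  J4=33  J5=15
Turnaround (C−A): J1=6  J2=52  J3=42  J4=33  J5=15
Turnaround times: J1=6, J2=52, J3=42, J4=33, J5=15
Average turnaround = (6+52+42+33+15) / 5 = 148/5 = 29.60

29.60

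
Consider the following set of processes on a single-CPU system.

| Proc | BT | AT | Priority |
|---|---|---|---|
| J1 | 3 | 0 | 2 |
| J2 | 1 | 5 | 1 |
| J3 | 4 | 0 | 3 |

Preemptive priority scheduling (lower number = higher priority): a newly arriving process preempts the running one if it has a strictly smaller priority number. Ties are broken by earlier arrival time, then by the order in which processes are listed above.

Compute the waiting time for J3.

Timeline: | J1 0-3 | J3 3-5 | J2 5-6 | J3 6-8 |
Completion: J1=3  J2=6  J3=8
Waiting(J3) = turnaround − burst = 8 − 4 = 4

4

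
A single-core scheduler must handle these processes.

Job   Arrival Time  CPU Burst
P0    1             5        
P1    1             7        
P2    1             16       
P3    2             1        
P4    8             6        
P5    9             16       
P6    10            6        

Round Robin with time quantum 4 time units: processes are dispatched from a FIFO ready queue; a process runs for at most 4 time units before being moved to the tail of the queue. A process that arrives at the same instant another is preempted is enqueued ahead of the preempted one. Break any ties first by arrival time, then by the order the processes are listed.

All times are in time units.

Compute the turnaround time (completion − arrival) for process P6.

32

Schedule: | idle 0-1 | P0 1-5 | P1 5-9 | P2 9-13 | P3 13-14 | P0 14-15 | P4 15-19 | P5 19-23 | P1 23-26 | P6 26-30 | P2 30-34 | P4 34-36 | P5 36-40 | P6 40-42 | P2 42-46 | P5 46-50 | P2 50-54 | P5 54-58 |
Completion: P0=15  P1=26  P2=54  P3=14  P4=36  P5=58  P6=42
Turnaround (C−A): P0=14  P1=25  P2=53  P3=12  P4=28  P5=49  P6=32
Turnaround(P6) = completion − arrival = 42 − 10 = 32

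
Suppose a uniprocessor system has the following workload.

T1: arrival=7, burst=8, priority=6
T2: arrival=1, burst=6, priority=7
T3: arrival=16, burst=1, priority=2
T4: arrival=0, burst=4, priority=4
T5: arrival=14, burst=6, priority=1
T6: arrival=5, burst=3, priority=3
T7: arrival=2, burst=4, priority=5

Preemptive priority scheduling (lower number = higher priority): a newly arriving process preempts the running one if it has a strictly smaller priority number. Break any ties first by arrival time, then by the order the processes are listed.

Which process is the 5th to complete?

T3

Schedule: | T4 0-4 | T7 4-5 | T6 5-8 | T7 8-11 | T1 11-14 | T5 14-20 | T3 20-21 | T1 21-26 | T2 26-32 |
Completion: T1=26  T2=32  T3=21  T4=4  T5=20  T6=8  T7=11
Finish order: T4 → T6 → T7 → T5 → T3 → T1 → T2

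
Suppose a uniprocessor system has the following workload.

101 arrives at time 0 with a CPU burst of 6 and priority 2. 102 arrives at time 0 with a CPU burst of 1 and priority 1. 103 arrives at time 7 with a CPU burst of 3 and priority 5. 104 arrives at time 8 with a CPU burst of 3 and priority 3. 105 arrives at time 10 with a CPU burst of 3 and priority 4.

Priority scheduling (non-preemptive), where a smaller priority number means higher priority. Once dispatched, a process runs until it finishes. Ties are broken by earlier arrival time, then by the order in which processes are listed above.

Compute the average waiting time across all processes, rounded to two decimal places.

1.20

Timeline: | 102 0-1 | 101 1-7 | 103 7-10 | 104 10-13 | 105 13-16 |
Completion: 101=7  102=1  103=10  104=13  105=16
Turnaround (C−A): 101=7  102=1  103=3  104=5  105=6
Waiting times: 101=1, 102=0, 103=0, 104=2, 105=3
Average waiting = (1+0+0+2+3) / 5 = 6/5 = 1.20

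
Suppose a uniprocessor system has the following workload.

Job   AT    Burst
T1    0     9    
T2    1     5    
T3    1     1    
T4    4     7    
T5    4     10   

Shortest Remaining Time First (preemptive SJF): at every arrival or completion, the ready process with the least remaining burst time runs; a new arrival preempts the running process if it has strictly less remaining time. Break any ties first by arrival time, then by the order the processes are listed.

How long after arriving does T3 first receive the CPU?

0

Gantt: | T1 0-1 | T3 1-2 | T2 2-7 | T4 7-14 | T1 14-22 | T5 22-32 |
Completion: T1=22  T2=7  T3=2  T4=14  T5=32
Response(T3) = first start − arrival = 1 − 1 = 0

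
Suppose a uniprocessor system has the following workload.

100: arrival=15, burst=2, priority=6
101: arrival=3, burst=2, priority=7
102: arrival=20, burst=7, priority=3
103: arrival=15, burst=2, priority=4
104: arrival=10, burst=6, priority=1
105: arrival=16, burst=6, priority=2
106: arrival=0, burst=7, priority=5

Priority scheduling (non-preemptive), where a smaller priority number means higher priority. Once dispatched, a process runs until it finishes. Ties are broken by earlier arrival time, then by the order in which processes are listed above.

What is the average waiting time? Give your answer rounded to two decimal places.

5.14

Gantt: | 106 0-7 | 101 7-9 | idle 9-10 | 104 10-16 | 105 16-22 | 102 22-29 | 103 29-31 | 100 31-33 |
Completion: 100=33  101=9  102=29  103=31  104=16  105=22  106=7
Turnaround (C−A): 100=18  101=6  102=9  103=16  104=6  105=6  106=7
Waiting times: 100=16, 101=4, 102=2, 103=14, 104=0, 105=0, 106=0
Average waiting = (16+4+2+14+0+0+0) / 7 = 36/7 = 5.14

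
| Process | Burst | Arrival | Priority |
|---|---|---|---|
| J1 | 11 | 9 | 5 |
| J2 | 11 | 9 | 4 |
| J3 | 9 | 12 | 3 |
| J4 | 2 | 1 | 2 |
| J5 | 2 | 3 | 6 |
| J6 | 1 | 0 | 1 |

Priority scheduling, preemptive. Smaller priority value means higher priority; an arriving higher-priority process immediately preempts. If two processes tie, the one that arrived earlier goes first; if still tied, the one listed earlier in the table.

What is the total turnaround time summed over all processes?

Schedule: | J6 0-1 | J4 1-3 | J5 3-5 | idle 5-9 | J2 9-12 | J3 12-21 | J2 21-29 | J1 29-40 |
Completion: J1=40  J2=29  J3=21  J4=3  J5=5  J6=1
Turnaround (C−A): J1=31  J2=20  J3=9  J4=2  J5=2  J6=1
Turnaround = completion − arrival: J1=31, J2=20, J3=9, J4=2, J5=2, J6=1
Total turnaround = 31 + 20 + 9 + 2 + 2 + 1 = 65

65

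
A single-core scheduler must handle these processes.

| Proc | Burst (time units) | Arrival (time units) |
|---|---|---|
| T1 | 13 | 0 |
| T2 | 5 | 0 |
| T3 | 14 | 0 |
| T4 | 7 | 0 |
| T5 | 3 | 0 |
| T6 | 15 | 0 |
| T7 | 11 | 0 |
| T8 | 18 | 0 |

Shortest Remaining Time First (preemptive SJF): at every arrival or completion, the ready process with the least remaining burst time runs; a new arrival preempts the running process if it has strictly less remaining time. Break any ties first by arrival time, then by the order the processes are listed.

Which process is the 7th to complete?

T6

Timeline: | T5 0-3 | T2 3-8 | T4 8-15 | T7 15-26 | T1 26-39 | T3 39-53 | T6 53-68 | T8 68-86 |
Completion: T1=39  T2=8  T3=53  T4=15  T5=3  T6=68  T7=26  T8=86
Turnaround (C−A): T1=39  T2=8  T3=53  T4=15  T5=3  T6=68  T7=26  T8=86
Finish order: T5 → T2 → T4 → T7 → T1 → T3 → T6 → T8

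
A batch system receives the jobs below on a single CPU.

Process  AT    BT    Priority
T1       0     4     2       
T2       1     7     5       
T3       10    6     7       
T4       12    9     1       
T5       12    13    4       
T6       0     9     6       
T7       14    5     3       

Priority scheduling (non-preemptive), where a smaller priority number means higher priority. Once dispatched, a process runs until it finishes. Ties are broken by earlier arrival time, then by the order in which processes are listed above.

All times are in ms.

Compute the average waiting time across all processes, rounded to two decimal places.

Timeline: | T1 0-4 | T2 4-11 | T6 11-20 | T4 20-29 | T7 29-34 | T5 34-47 | T3 47-53 |
Completion: T1=4  T2=11  T3=53  T4=29  T5=47  T6=20  T7=34
Turnaround (C−A): T1=4  T2=10  T3=43  T4=17  T5=35  T6=20  T7=20
Waiting times: T1=0, T2=3, T3=37, T4=8, T5=22, T6=11, T7=15
Average waiting = (0+3+37+8+22+11+15) / 7 = 96/7 = 13.71

13.71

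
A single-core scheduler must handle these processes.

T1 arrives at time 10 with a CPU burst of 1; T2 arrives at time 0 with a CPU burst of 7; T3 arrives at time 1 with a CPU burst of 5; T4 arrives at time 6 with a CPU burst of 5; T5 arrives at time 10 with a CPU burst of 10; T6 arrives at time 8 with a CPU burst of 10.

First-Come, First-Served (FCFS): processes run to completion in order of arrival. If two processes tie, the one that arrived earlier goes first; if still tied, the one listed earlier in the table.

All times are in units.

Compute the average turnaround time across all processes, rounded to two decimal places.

Schedule: | T2 0-7 | T3 7-12 | T4 12-17 | T6 17-27 | T1 27-28 | T5 28-38 |
Completion: T1=28  T2=7  T3=12  T4=17  T5=38  T6=27
Turnaround times: T1=18, T2=7, T3=11, T4=11, T5=28, T6=19
Average turnaround = (18+7+11+11+28+19) / 6 = 94/6 = 15.67

15.67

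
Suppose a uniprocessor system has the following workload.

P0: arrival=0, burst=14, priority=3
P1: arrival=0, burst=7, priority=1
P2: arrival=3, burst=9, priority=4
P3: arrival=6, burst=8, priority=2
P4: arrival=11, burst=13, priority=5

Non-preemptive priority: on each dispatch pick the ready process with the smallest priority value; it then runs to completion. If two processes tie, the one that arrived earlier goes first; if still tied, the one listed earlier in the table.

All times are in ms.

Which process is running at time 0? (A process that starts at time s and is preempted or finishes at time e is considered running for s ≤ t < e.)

Schedule: | P1 0-7 | P3 7-15 | P0 15-29 | P2 29-38 | P4 38-51 |
Completion: P0=29  P1=7  P2=38  P3=15  P4=51
Turnaround (C−A): P0=29  P1=7  P2=35  P3=9  P4=40

P1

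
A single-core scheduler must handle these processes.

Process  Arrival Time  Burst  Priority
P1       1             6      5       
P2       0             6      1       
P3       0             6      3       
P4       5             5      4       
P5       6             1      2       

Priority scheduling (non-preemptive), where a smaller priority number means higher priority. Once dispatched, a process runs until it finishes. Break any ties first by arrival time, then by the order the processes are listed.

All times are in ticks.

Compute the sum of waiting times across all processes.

Schedule: | P2 0-6 | P5 6-7 | P3 7-13 | P4 13-18 | P1 18-24 |
Completion: P1=24  P2=6  P3=13  P4=18  P5=7
Turnaround (C−A): P1=23  P2=6  P3=13  P4=13  P5=1
Waiting = turnaround − burst: P1=17, P2=0, P3=7, P4=8, P5=0
Total waiting = 17 + 0 + 7 + 8 + 0 = 32

32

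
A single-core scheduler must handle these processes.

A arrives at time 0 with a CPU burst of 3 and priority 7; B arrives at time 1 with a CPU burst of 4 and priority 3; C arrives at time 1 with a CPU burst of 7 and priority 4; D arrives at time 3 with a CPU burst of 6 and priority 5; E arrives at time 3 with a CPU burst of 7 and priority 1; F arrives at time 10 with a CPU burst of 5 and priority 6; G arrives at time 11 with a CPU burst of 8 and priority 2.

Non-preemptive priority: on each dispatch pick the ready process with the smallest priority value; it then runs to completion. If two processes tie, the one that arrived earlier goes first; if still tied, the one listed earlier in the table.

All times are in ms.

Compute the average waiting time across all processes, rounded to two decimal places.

12.00

Schedule: | A 0-3 | E 3-10 | B 10-14 | G 14-22 | C 22-29 | D 29-35 | F 35-40 |
Completion: A=3  B=14  C=29  D=35  E=10  F=40  G=22
Turnaround (C−A): A=3  B=13  C=28  D=32  E=7  F=30  G=11
Waiting times: A=0, B=9, C=21, D=26, E=0, F=25, G=3
Average waiting = (0+9+21+26+0+25+3) / 7 = 84/7 = 12.00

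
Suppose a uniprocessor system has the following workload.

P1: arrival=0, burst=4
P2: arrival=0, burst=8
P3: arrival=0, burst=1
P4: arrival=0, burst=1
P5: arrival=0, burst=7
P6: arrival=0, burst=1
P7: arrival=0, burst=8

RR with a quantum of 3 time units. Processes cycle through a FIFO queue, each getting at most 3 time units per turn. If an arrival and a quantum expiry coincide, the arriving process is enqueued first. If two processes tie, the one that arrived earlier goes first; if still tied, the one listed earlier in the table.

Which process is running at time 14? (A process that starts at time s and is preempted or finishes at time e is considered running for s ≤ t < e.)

Timeline: | P1 0-3 | P2 3-6 | P3 6-7 | P4 7-8 | P5 8-11 | P6 11-12 | P7 12-15 | P1 15-16 | P2 16-19 | P5 19-22 | P7 22-25 | P2 25-27 | P5 27-28 | P7 28-30 |
Completion: P1=16  P2=27  P3=7  P4=8  P5=28  P6=12  P7=30

P7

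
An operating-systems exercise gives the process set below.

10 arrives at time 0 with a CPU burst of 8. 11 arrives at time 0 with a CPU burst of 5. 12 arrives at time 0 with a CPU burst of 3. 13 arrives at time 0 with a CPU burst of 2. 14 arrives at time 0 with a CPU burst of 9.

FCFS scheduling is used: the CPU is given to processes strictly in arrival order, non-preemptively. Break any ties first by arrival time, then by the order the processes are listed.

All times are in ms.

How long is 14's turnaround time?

27

Timeline: | 10 0-8 | 11 8-13 | 12 13-16 | 13 16-18 | 14 18-27 |
Completion: 10=8  11=13  12=16  13=18  14=27
Turnaround(14) = completion − arrival = 27 − 0 = 27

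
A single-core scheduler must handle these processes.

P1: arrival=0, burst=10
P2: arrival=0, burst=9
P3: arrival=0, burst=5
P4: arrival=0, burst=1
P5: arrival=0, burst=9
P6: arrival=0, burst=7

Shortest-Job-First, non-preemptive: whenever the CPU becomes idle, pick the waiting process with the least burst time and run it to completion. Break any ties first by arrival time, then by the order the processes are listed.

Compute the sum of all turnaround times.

Timeline: | P4 0-1 | P3 1-6 | P6 6-13 | P2 13-22 | P5 22-31 | P1 31-41 |
Completion: P1=41  P2=22  P3=6  P4=1  P5=31  P6=13
Turnaround (C−A): P1=41  P2=22  P3=6  P4=1  P5=31  P6=13
Turnaround = completion − arrival: P1=41, P2=22, P3=6, P4=1, P5=31, P6=13
Total turnaround = 41 + 22 + 6 + 1 + 31 + 13 = 114

114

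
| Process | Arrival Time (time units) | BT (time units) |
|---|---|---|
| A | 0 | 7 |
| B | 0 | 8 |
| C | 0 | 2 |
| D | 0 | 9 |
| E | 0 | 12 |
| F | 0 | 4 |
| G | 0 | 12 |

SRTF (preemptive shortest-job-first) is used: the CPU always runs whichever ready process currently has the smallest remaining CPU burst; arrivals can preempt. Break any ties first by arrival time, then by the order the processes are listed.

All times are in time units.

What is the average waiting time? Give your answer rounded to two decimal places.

16.29

Gantt: | C 0-2 | F 2-6 | A 6-13 | B 13-21 | D 21-30 | E 30-42 | G 42-54 |
Completion: A=13  B=21  C=2  D=30  E=42  F=6  G=54
Turnaround (C−A): A=13  B=21  C=2  D=30  E=42  F=6  G=54
Waiting times: A=6, B=13, C=0, D=21, E=30, F=2, G=42
Average waiting = (6+13+0+21+30+2+42) / 7 = 114/7 = 16.29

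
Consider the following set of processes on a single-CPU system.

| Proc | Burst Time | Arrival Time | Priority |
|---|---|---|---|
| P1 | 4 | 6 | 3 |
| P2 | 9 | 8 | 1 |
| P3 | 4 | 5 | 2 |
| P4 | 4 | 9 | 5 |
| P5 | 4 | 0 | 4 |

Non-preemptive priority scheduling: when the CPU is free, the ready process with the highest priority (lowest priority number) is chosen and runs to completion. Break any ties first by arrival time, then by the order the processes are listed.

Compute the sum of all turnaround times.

51

Schedule: | P5 0-4 | idle 4-5 | P3 5-9 | P2 9-18 | P1 18-22 | P4 22-26 |
Completion: P1=22  P2=18  P3=9  P4=26  P5=4
Turnaround = completion − arrival: P1=16, P2=10, P3=4, P4=17, P5=4
Total turnaround = 16 + 10 + 4 + 17 + 4 = 51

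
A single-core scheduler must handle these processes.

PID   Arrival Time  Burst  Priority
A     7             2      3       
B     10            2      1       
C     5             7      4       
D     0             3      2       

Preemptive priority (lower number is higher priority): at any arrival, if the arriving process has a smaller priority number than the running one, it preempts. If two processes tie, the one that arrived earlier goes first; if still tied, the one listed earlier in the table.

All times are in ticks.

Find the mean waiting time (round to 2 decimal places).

1.00

Schedule: | D 0-3 | idle 3-5 | C 5-7 | A 7-9 | C 9-10 | B 10-12 | C 12-16 |
Completion: A=9  B=12  C=16  D=3
Turnaround (C−A): A=2  B=2  C=11  D=3
Waiting times: A=0, B=0, C=4, D=0
Average waiting = (0+0+4+0) / 4 = 4/4 = 1.00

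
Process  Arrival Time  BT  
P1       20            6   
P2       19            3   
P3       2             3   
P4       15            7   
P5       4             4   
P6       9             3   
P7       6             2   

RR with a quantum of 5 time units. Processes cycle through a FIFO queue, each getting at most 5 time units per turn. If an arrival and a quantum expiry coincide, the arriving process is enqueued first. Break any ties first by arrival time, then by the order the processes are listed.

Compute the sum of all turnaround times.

Timeline: | idle 0-2 | P3 2-5 | P5 5-9 | P7 9-11 | P6 11-14 | idle 14-15 | P4 15-20 | P2 20-23 | P1 23-28 | P4 28-30 | P1 30-31 |
Completion: P1=31  P2=23  P3=5  P4=30  P5=9  P6=14  P7=11
Turnaround = completion − arrival: P1=11, P2=4, P3=3, P4=15, P5=5, P6=5, P7=5
Total turnaround = 11 + 4 + 3 + 15 + 5 + 5 + 5 = 48

48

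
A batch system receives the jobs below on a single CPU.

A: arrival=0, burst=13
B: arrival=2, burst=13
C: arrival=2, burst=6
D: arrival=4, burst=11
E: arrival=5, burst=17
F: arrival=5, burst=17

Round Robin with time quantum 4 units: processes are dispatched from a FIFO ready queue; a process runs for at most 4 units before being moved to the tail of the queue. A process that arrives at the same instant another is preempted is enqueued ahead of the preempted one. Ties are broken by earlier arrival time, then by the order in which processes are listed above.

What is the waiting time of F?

Schedule: | A 0-4 | B 4-8 | C 8-12 | D 12-16 | A 16-20 | E 20-24 | F 24-28 | B 28-32 | C 32-34 | D 34-38 | A 38-42 | E 42-46 | F 46-50 | B 50-54 | D 54-57 | A 57-58 | E 58-62 | F 62-66 | B 66-67 | E 67-71 | F 71-75 | E 75-76 | F 76-77 |
Completion: A=58  B=67  C=34  D=57  E=76  F=77
Turnaround (C−A): A=58  B=65  C=32  D=53  E=71  F=72
Waiting(F) = turnaround − burst = 72 − 17 = 55

55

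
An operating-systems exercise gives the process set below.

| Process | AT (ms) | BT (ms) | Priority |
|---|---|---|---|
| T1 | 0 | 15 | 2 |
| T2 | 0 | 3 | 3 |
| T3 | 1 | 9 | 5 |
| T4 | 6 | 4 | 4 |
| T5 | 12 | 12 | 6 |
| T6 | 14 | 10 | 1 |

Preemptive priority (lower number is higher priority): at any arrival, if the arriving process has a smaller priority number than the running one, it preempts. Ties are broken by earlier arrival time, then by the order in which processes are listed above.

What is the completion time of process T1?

25

Schedule: | T1 0-14 | T6 14-24 | T1 24-25 | T2 25-28 | T4 28-32 | T3 32-41 | T5 41-53 |
Completion: T1=25  T2=28  T3=41  T4=32  T5=53  T6=24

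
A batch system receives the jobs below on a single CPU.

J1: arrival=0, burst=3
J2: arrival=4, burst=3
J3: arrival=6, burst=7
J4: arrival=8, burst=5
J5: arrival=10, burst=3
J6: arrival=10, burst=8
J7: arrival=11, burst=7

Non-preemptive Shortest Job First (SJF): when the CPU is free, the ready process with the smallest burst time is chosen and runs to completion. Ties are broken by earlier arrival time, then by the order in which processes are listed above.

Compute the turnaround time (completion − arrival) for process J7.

18

Gantt: | J1 0-3 | idle 3-4 | J2 4-7 | J3 7-14 | J5 14-17 | J4 17-22 | J7 22-29 | J6 29-37 |
Completion: J1=3  J2=7  J3=14  J4=22  J5=17  J6=37  J7=29
Turnaround (C−A): J1=3  J2=3  J3=8  J4=14  J5=7  J6=27  J7=18
Turnaround(J7) = completion − arrival = 29 − 11 = 18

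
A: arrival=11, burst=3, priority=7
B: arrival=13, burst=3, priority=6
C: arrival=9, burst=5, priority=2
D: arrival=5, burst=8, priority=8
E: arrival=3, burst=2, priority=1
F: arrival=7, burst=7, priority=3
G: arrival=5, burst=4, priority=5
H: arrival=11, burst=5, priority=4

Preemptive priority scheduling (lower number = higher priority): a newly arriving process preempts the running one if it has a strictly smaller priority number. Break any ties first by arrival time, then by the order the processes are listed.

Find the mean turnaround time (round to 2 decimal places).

15.63

Timeline: | idle 0-3 | E 3-5 | G 5-7 | F 7-9 | C 9-14 | F 14-19 | H 19-24 | G 24-26 | B 26-29 | A 29-32 | D 32-40 |
Completion: A=32  B=29  C=14  D=40  E=5  F=19  G=26  H=24
Turnaround (C−A): A=21  B=16  C=5  D=35  E=2  F=12  G=21  H=13
Turnaround times: A=21, B=16, C=5, D=35, E=2, F=12, G=21, H=13
Average turnaround = (21+16+5+35+2+12+21+13) / 8 = 125/8 = 15.63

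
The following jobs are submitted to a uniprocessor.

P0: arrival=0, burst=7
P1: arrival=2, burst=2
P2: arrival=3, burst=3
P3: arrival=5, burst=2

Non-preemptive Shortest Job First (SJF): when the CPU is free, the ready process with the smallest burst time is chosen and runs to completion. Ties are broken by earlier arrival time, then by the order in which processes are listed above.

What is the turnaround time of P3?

Timeline: | P0 0-7 | P1 7-9 | P3 9-11 | P2 11-14 |
Completion: P0=7  P1=9  P2=14  P3=11
Turnaround (C−A): P0=7  P1=7  P2=11  P3=6
Turnaround(P3) = completion − arrival = 11 − 5 = 6

6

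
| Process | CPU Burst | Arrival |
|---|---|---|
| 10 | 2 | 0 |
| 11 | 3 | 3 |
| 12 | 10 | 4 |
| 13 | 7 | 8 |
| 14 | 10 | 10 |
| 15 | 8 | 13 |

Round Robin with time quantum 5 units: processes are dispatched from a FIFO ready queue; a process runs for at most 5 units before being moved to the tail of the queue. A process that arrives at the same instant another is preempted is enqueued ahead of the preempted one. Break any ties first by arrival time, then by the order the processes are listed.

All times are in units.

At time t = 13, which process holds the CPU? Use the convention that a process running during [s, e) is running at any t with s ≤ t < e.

Schedule: | 10 0-2 | idle 2-3 | 11 3-6 | 12 6-11 | 13 11-16 | 14 16-21 | 12 21-26 | 15 26-31 | 13 31-33 | 14 33-38 | 15 38-41 |
Completion: 10=2  11=6  12=26  13=33  14=38  15=41
Turnaround (C−A): 10=2  11=3  12=22  13=25  14=28  15=28

13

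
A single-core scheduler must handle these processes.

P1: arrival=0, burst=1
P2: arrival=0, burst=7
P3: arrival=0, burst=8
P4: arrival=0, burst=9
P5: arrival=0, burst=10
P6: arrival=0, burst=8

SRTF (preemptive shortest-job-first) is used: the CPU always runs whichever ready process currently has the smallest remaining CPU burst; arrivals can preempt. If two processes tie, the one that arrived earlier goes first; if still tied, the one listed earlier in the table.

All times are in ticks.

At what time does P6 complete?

24

Gantt: | P1 0-1 | P2 1-8 | P3 8-16 | P6 16-24 | P4 24-33 | P5 33-43 |
Completion: P1=1  P2=8  P3=16  P4=33  P5=43  P6=24
Turnaround (C−A): P1=1  P2=8  P3=16  P4=33  P5=43  P6=24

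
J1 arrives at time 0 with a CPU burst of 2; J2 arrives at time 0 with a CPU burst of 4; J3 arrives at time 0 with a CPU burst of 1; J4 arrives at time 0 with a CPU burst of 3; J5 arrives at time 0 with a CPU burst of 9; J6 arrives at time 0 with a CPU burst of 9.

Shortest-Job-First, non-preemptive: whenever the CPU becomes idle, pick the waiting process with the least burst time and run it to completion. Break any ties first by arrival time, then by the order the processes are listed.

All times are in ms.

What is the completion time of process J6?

28

Schedule: | J3 0-1 | J1 1-3 | J4 3-6 | J2 6-10 | J5 10-19 | J6 19-28 |
Completion: J1=3  J2=10  J3=1  J4=6  J5=19  J6=28
Turnaround (C−A): J1=3  J2=10  J3=1  J4=6  J5=19  J6=28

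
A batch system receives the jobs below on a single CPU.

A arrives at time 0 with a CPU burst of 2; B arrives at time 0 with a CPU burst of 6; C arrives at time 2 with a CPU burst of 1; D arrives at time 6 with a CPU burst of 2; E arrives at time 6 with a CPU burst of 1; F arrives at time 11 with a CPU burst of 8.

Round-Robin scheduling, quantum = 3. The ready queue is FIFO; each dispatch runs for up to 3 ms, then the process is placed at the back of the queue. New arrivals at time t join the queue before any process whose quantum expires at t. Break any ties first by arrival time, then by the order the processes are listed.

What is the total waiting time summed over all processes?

15

Gantt: | A 0-2 | B 2-5 | C 5-6 | B 6-9 | D 9-11 | E 11-12 | F 12-20 |
Completion: A=2  B=9  C=6  D=11  E=12  F=20
Turnaround (C−A): A=2  B=9  C=4  D=5  E=6  F=9
Waiting = turnaround − burst: A=0, B=3, C=3, D=3, E=5, F=1
Total waiting = 0 + 3 + 3 + 3 + 5 + 1 = 15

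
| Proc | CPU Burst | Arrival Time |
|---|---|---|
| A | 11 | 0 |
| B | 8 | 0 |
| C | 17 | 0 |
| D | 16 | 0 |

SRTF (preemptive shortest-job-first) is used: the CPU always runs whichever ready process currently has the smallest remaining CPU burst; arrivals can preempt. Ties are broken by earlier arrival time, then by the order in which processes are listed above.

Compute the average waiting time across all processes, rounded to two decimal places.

Gantt: | B 0-8 | A 8-19 | D 19-35 | C 35-52 |
Completion: A=19  B=8  C=52  D=35
Waiting times: A=8, B=0, C=35, D=19
Average waiting = (8+0+35+19) / 4 = 62/4 = 15.50

15.50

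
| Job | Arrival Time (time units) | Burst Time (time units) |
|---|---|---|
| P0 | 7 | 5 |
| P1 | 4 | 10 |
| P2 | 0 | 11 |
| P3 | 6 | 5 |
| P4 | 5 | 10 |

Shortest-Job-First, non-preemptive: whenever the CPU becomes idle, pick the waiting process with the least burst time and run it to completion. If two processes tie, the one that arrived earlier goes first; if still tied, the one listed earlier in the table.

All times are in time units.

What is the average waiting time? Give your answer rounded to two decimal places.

Schedule: | P2 0-11 | P3 11-16 | P0 16-21 | P1 21-31 | P4 31-41 |
Completion: P0=21  P1=31  P2=11  P3=16  P4=41
Waiting times: P0=9, P1=17, P2=0, P3=5, P4=26
Average waiting = (9+17+0+5+26) / 5 = 57/5 = 11.40

11.40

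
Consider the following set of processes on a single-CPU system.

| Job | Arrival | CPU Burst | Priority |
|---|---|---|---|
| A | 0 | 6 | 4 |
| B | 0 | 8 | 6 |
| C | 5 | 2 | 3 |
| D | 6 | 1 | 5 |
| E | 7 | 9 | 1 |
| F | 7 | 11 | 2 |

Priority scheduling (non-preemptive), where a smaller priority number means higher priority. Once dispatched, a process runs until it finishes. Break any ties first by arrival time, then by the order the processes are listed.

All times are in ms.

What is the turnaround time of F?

Timeline: | A 0-6 | C 6-8 | E 8-17 | F 17-28 | D 28-29 | B 29-37 |
Completion: A=6  B=37  C=8  D=29  E=17  F=28
Turnaround(F) = completion − arrival = 28 − 7 = 21

21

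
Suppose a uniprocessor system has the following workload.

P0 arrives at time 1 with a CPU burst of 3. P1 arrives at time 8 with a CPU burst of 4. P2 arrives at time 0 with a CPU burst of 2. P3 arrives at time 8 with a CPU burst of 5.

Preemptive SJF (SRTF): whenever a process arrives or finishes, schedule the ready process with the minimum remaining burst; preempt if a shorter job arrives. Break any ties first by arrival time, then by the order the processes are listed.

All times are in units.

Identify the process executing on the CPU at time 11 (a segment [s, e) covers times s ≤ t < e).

Gantt: | P2 0-2 | P0 2-5 | idle 5-8 | P1 8-12 | P3 12-17 |
Completion: P0=5  P1=12  P2=2  P3=17

P1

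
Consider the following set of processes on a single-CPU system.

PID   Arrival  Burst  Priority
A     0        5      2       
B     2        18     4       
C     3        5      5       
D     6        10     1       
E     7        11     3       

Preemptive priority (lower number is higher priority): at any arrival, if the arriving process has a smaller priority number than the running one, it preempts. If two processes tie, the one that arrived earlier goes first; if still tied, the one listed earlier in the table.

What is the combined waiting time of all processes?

74

Schedule: | A 0-5 | B 5-6 | D 6-16 | E 16-27 | B 27-44 | C 44-49 |
Completion: A=5  B=44  C=49  D=16  E=27
Waiting = turnaround − burst: A=0, B=24, C=41, D=0, E=9
Total waiting = 0 + 24 + 41 + 0 + 9 = 74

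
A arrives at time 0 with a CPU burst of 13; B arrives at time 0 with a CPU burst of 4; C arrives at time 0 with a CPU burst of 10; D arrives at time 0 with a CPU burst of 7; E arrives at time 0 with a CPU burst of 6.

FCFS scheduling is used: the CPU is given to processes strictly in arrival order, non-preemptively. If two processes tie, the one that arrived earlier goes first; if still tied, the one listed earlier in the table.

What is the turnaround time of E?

40

Gantt: | A 0-13 | B 13-17 | C 17-27 | D 27-34 | E 34-40 |
Completion: A=13  B=17  C=27  D=34  E=40
Turnaround(E) = completion − arrival = 40 − 0 = 40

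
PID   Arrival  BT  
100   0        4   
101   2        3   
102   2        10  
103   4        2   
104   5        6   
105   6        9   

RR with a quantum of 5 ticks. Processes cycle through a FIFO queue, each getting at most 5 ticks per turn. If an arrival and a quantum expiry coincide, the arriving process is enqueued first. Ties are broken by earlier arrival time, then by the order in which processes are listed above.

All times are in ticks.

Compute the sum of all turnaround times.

99

Gantt: | 100 0-4 | 101 4-7 | 102 7-12 | 103 12-14 | 104 14-19 | 105 19-24 | 102 24-29 | 104 29-30 | 105 30-34 |
Completion: 100=4  101=7  102=29  103=14  104=30  105=34
Turnaround (C−A): 100=4  101=5  102=27  103=10  104=25  105=28
Turnaround = completion − arrival: 100=4, 101=5, 102=27, 103=10, 104=25, 105=28
Total turnaround = 4 + 5 + 27 + 10 + 25 + 28 = 99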